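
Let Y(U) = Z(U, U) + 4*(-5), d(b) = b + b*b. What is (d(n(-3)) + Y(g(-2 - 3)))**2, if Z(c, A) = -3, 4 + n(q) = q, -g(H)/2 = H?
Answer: 361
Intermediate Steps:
g(H) = -2*H
n(q) = -4 + q
d(b) = b + b**2
Y(U) = -23 (Y(U) = -3 + 4*(-5) = -3 - 20 = -23)
(d(n(-3)) + Y(g(-2 - 3)))**2 = ((-4 - 3)*(1 + (-4 - 3)) - 23)**2 = (-7*(1 - 7) - 23)**2 = (-7*(-6) - 23)**2 = (42 - 23)**2 = 19**2 = 361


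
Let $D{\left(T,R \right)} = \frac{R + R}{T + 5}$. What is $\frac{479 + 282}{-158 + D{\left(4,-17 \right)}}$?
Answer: $- \frac{6849}{1456} \approx -4.704$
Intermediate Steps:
$D{\left(T,R \right)} = \frac{2 R}{5 + T}$
$\frac{479 + 282}{-158 + D{\left(4,-17 \right)}} = \frac{479 + 282}{-158 + 2 \left(-17\right) \frac{1}{5 + 4}} = \frac{761}{-158 + 2 \left(-17\right) \frac{1}{9}} = \frac{761}{-158 - \frac{34}{9}} = \frac{761}{- \frac{1456}{9}} = 761 \left(- \frac{9}{1456}\right) = - \frac{6849}{1456}$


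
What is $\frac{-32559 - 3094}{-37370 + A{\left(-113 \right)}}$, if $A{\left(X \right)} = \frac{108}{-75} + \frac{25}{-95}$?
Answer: $\frac{16935175}{17751559} \approx 0.95401$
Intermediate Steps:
$A{\left(X \right)} = - \frac{809}{475}$ ($A{\left(X \right)} = 108 \left(- \frac{1}{75}\right) + 25 \left(- \frac{1}{95}\right) = - \frac{36}{25} - \frac{5}{19} = - \frac{809}{475}$)
$\frac{-32559 - 3094}{-37370 + A{\left(-113 \right)}} = \frac{-32559 - 3094}{-37370 - \frac{809}{475}} = - \frac{35653}{- \frac{17751559}{475}} = \left(-35653\right) \left(- \frac{475}{17751559}\right) = \frac{16935175}{17751559}$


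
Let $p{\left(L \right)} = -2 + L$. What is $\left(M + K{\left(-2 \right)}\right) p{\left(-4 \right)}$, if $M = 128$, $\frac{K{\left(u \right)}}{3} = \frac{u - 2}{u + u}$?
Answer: $-786$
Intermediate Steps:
$K{\left(u \right)} = \frac{3 \left(-2 + u\right)}{2 u}$ ($K{\left(u \right)} = 3 \frac{u - 2}{u + u} = 3 \frac{-2 + u}{2 u} = \frac{3 \left(-2 + u\right)}{2 u}$)
$\left(M + K{\left(-2 \right)}\right) p{\left(-4 \right)} = \left(128 + \left(\frac{3}{2} - \frac{3}{-2}\right)\right) \left(-2 - 4\right) = \left(128 + \left(\frac{3}{2} - - \frac{3}{2}\right)\right) \left(-6\right) = \left(128 + \left(\frac{3}{2} + \frac{3}{2}\right)\right) \left(-6\right) = \left(128 + 3\right) \left(-6\right) = 131 \left(-6\right) = -786$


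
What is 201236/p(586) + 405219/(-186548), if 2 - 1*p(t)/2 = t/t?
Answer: 18769681445/186548 ≈ 1.0062e+5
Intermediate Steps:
p(t) = 2 (p(t) = 4 - 2*t/t = 4 - 2*1 = 4 - 2 = 2)
201236/p(586) + 405219/(-186548) = 201236/2 + 405219/(-186548) = 201236*(1/2) + 405219*(-1/186548) = 100618 - 405219/186548 = 18769681445/186548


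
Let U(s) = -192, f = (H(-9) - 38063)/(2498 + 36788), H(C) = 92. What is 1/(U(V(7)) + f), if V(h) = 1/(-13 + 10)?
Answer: -39286/7580883 ≈ -0.0051822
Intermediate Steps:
V(h) = -⅓ (V(h) = 1/(-3) = -⅓)
f = -37971/39286 (f = (92 - 38063)/(2498 + 36788) = -37971/39286 ≈ -0.96653)
1/(U(V(7)) + f) = 1/(-192 - 37971/39286) = 1/(-7580883/39286) = -39286/7580883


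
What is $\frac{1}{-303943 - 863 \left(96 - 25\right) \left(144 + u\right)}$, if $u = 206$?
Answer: $- \frac{1}{21749493} \approx -4.5978 \cdot 10^{-8}$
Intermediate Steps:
$\frac{1}{-303943 - 863 \left(96 - 25\right) \left(144 + u\right)} = \frac{1}{-303943 - 863 \left(96 - 25\right) \left(144 + 206\right)} = \frac{1}{-303943 - 863 \cdot 71 \cdot 350} = \frac{1}{-303943 - 21445550} = \frac{1}{-21749493} = - \frac{1}{21749493}$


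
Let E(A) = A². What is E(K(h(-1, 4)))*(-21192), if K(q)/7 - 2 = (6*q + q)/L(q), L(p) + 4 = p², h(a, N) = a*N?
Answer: -346136/3 ≈ -1.1538e+5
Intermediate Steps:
h(a, N) = N*a
L(p) = -4 + p²
K(q) = 14 + 49*q/(-4 + q²) (K(q) = 14 + 7*((6*q + q)/(-4 + q²)) = 14 + 7*((7*q)/(-4 + q²)) = 14 + 7*(7*q/(-4 + q²)) = 14 + 49*q/(-4 + q²))
E(K(h(-1, 4)))*(-21192) = (7*(-8 + 2*(4*(-1))² + 7*(4*(-1)))/(-4 + (4*(-1))²))²*(-21192) = (7*(-8 + 2*(-4)² + 7*(-4))/(-4 + (-4)²))²*(-21192) = (7*(-8 + 2*16 - 28)/(-4 + 16))²*(-21192) = (7*(-8 + 32 - 28)/12)²*(-21192) = (7*(1/12)*(-4))²*(-21192) = (-7/3)²*(-21192) = (49/9)*(-21192) = -346136/3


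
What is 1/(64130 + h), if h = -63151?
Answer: 1/979 ≈ 0.0010215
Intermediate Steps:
1/(64130 + h) = 1/(64130 - 63151) = 1/979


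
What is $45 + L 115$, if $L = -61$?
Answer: $-6970$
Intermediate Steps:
$45 + L 115 = 45 - 7015 = -6970$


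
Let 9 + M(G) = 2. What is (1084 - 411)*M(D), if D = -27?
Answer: -4711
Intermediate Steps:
M(G) = -7 (M(G) = -9 + 2 = -7)
(1084 - 411)*M(D) = (1084 - 411)*(-7) = 673*(-7) = -4711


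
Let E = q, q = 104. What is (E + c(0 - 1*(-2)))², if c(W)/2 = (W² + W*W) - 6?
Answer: 11664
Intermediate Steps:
c(W) = -12 + 4*W² (c(W) = 2*((W² + W*W) - 6) = 2*((W² + W²) - 6) = 2*(2*W² - 6) = 2*(-6 + 2*W²) = -12 + 4*W²)
E = 104
(E + c(0 - 1*(-2)))² = (104 + (-12 + 4*(0 - 1*(-2))²))² = (104 + (-12 + 4*(0 + 2)²))² = (104 + (-12 + 4*2²))² = (104 + (-12 + 4*4))² = (104 + (-12 + 16))² = (104 + 4)² = 108² = 11664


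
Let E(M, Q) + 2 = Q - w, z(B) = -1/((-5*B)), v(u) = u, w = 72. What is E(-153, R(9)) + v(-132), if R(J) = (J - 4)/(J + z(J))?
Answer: -83411/406 ≈ -205.45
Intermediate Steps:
z(B) = 1/(5*B) (z(B) = -(-1)/(5*B) = 1/(5*B))
R(J) = (-4 + J)/(J + 1/(5*J)) (R(J) = (J - 4)/(J + 1/(5*J)) = (-4 + J)/(J + 1/(5*J)))
E(M, Q) = -74 + Q (E(M, Q) = -2 + (Q - 1*72) = -2 + (Q - 72) = -2 + (-72 + Q) = -74 + Q)
E(-153, R(9)) + v(-132) = (-74 + 5*9*(-4 + 9)/(1 + 5*9**2)) - 132 = (-74 + 5*9*5/(1 + 5*81)) - 132 = (-74 + 5*9*5/(1 + 405)) - 132 = (-74 + 5*9*5/406) - 132 = (-74 + 5*9*(1/406)*5) - 132 = (-74 + 225/406) - 132 = -29819/406 - 132 = -83411/406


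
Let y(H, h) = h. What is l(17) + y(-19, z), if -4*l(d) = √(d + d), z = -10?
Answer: -10 - √34/4 ≈ -11.458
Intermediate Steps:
l(d) = -√2*√d/4 (l(d) = -√(d + d)/4 = -√2*√d/4)
l(17) + y(-19, z) = -√2*√17/4 - 10 = -√34/4 - 10 = -10 - √34/4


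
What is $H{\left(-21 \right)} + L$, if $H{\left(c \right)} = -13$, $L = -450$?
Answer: $-463$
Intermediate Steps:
$H{\left(-21 \right)} + L = -13 - 450 = -463$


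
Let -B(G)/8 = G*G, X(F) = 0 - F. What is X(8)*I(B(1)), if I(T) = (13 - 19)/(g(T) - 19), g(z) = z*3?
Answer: -48/43 ≈ -1.1163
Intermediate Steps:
X(F) = -F
B(G) = -8*G² (B(G) = -8*G*G = -8*G²)
g(z) = 3*z
I(T) = -6/(-19 + 3*T) (I(T) = (13 - 19)/(3*T - 19) = -6/(-19 + 3*T))
X(8)*I(B(1)) = (-1*8)*(-6/(-19 + 3*(-8*1²))) = -(-48)/(-19 + 3*(-8*1)) = -(-48)/(-19 + 3*(-8)) = -(-48)/(-19 - 24) = -(-48)/(-43) = -(-48)*(-1)/43 = -8*6/43 = -48/43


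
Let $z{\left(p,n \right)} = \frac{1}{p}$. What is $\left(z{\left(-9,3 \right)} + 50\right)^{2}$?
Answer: $\frac{201601}{81} \approx 2488.9$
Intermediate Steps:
$\left(z{\left(-9,3 \right)} + 50\right)^{2} = \left(\frac{1}{-9} + 50\right)^{2} = \left(- \frac{1}{9} + 50\right)^{2} = \left(\frac{449}{9}\right)^{2} = \frac{201601}{81}$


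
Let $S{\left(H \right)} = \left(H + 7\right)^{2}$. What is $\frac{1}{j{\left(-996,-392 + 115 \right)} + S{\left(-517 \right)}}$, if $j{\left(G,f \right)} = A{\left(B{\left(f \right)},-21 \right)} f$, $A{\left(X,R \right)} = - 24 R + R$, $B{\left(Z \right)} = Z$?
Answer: $\frac{1}{126309} \approx 7.9171 \cdot 10^{-6}$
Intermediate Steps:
$A{\left(X,R \right)} = - 23 R$
$S{\left(H \right)} = \left(7 + H\right)^{2}$
$j{\left(G,f \right)} = 483 f$ ($j{\left(G,f \right)} = \left(-23\right) \left(-21\right) f = 483 f$)
$\frac{1}{j{\left(-996,-392 + 115 \right)} + S{\left(-517 \right)}} = \frac{1}{483 \left(-392 + 115\right) + \left(7 - 517\right)^{2}} = \frac{1}{483 \left(-277\right) + \left(-510\right)^{2}} = \frac{1}{-133791 + 260100} = \frac{1}{126309}$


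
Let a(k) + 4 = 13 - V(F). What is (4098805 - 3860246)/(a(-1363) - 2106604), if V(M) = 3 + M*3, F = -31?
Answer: -238559/2106505 ≈ -0.11325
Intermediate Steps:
V(M) = 3 + 3*M
a(k) = 99 (a(k) = -4 + (13 - (3 + 3*(-31))) = -4 + (13 - (3 - 93)) = -4 + (13 - 1*(-90)) = -4 + (13 + 90) = -4 + 103 = 99)
(4098805 - 3860246)/(a(-1363) - 2106604) = (4098805 - 3860246)/(99 - 2106604) = 238559/(-2106505) = 238559*(-1/2106505) = -238559/2106505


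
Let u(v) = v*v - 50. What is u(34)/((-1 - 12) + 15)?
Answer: 553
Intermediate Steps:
u(v) = -50 + v**2 (u(v) = v**2 - 50 = -50 + v**2)
u(34)/((-1 - 12) + 15) = (-50 + 34**2)/((-1 - 12) + 15) = (-50 + 1156)/(-13 + 15) = 1106/2 = (1/2)*1106 = 553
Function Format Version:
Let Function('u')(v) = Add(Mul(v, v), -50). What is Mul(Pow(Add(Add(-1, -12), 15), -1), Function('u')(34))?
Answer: 553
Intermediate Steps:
Function('u')(v) = Add(-50, Pow(v, 2)) (Function('u')(v) = Add(Pow(v, 2), -50) = Add(-50, Pow(v, 2)))
Mul(Pow(Add(Add(-1, -12), 15), -1), Function('u')(34)) = Mul(Pow(Add(Add(-1, -12), 15), -1), Add(-50, Pow(34, 2))) = Mul(Pow(Add(-13, 15), -1), Add(-50, 1156)) = Mul(Pow(2, -1), 1106) = Mul(Rational(1, 2), 1106) = 553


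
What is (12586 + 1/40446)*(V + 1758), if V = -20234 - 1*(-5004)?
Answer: -3428983412752/20223 ≈ -1.6956e+8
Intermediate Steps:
V = -15230 (V = -20234 + 5004 = -15230)
(12586 + 1/40446)*(V + 1758) = (12586 + 1/40446)*(-15230 + 1758) = (12586 + 1/40446)*(-13472) = (509053357/40446)*(-13472) = -3428983412752/20223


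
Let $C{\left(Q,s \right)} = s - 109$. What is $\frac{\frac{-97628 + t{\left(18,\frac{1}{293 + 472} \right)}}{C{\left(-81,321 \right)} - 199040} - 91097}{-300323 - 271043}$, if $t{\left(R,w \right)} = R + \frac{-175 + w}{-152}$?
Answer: $\frac{7917766046269}{49660984383840} \approx 0.15944$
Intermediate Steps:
$C{\left(Q,s \right)} = -109 + s$ ($C{\left(Q,s \right)} = s - 109 = -109 + s$)
$t{\left(R,w \right)} = \frac{175}{152} + R - \frac{w}{152}$ ($t{\left(R,w \right)} = R + \left(-175 + w\right) \left(- \frac{1}{152}\right) = R - \left(- \frac{175}{152} + \frac{w}{152}\right) = \frac{175}{152} + R - \frac{w}{152}$)
$\frac{\frac{-97628 + t{\left(18,\frac{1}{293 + 472} \right)}}{C{\left(-81,321 \right)} - 199040} - 91097}{-300323 - 271043} = \frac{\frac{-97628 + \left(\frac{175}{152} + 18 - \frac{1}{152 \left(293 + 472\right)}\right)}{\left(-109 + 321\right) - 199040} - 91097}{-300323 - 271043} = \frac{\frac{-97628 + \left(\frac{175}{152} + 18 - \frac{1}{152 \cdot 765}\right)}{212 - 199040} - 91097}{-571366} = \left(\frac{-97628 + \left(\frac{175}{152} + 18 - \frac{1}{116280}\right)}{-198828} - 91097\right) \left(- \frac{1}{571366}\right) = \left(\left(-97628 + \left(\frac{175}{152} + 18 - \frac{1}{116280}\right)\right) \left(- \frac{1}{198828}\right) - 91097\right) \left(- \frac{1}{571366}\right) = \left(\left(-97628 + \frac{58603}{3060}\right) \left(- \frac{1}{198828}\right) - 91097\right) \left(- \frac{1}{571366}\right) = \left(\left(- \frac{298683077}{3060}\right) \left(- \frac{1}{198828}\right) - 91097\right) \left(- \frac{1}{571366}\right) = \left(\frac{42669011}{86916240} - 91097\right) \left(- \frac{1}{571366}\right) = \left(- \frac{7917766046269}{86916240}\right) \left(- \frac{1}{571366}\right) = \frac{7917766046269}{49660984383840}$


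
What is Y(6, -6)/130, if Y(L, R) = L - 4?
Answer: 1/65 ≈ 0.015385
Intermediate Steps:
Y(L, R) = -4 + L
Y(6, -6)/130 = (-4 + 6)/130 = 2*(1/130) = 1/65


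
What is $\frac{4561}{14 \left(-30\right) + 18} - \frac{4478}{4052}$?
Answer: $- \frac{2535166}{203613} \approx -12.451$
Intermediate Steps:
$\frac{4561}{14 \left(-30\right) + 18} - \frac{4478}{4052} = \frac{4561}{-420 + 18} - \frac{2239}{2026} = \frac{4561}{-402} - \frac{2239}{2026} = 4561 \left(- \frac{1}{402}\right) - \frac{2239}{2026} = - \frac{4561}{402} - \frac{2239}{2026} = - \frac{2535166}{203613}$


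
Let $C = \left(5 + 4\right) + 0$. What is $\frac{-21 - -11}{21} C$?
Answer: $- \frac{30}{7} \approx -4.2857$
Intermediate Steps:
$C = 9$ ($C = 9 + 0 = 9$)
$\frac{-21 - -11}{21} C = \frac{-21 - -11}{21} \cdot 9 = \left(-21 + 11\right) \frac{1}{21} \cdot 9 = \left(-10\right) \frac{1}{21} \cdot 9 = \left(- \frac{10}{21}\right) 9 = - \frac{30}{7}$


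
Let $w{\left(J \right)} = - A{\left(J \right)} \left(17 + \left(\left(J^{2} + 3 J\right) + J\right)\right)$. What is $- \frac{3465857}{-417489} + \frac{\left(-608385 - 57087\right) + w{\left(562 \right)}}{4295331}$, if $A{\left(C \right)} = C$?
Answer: $- \frac{20009454297101}{597751147953} \approx -33.475$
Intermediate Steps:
$w{\left(J \right)} = - J \left(17 + J^{2} + 4 J\right)$ ($w{\left(J \right)} = - J \left(17 + \left(\left(J^{2} + 3 J\right) + J\right)\right) = - J \left(17 + \left(J^{2} + 4 J\right)\right) = - J \left(17 + J^{2} + 4 J\right)$)
$- \frac{3465857}{-417489} + \frac{\left(-608385 - 57087\right) + w{\left(562 \right)}}{4295331} = - \frac{3465857}{-417489} + \frac{\left(-608385 - 57087\right) - 562 \left(17 + 562^{2} + 4 \cdot 562\right)}{4295331} = \left(-3465857\right) \left(- \frac{1}{417489}\right) + \left(-665472 - 562 \left(17 + 315844 + 2248\right)\right) \frac{1}{4295331} = \frac{3465857}{417489} + \left(-665472 - 562 \cdot 318109\right) \frac{1}{4295331} = \frac{3465857}{417489} + \left(-665472 - 178777258\right) \frac{1}{4295331} = \frac{3465857}{417489} - \frac{179442730}{4295331} = - \frac{20009454297101}{597751147953}$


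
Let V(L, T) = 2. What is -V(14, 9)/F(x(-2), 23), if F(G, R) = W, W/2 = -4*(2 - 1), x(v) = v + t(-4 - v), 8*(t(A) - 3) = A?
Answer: ¼ ≈ 0.25000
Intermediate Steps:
t(A) = 3 + A/8
x(v) = 5/2 + 7*v/8 (x(v) = v + (3 + (-4 - v)/8) = v + (3 + (-½ - v/8)) = v + (5/2 - v/8) = 5/2 + 7*v/8)
W = -8 (W = 2*(-4*(2 - 1)) = 2*(-4*1) = 2*(-4) = -8)
F(G, R) = -8
-V(14, 9)/F(x(-2), 23) = -2/(-8) = -2*(-1)/8 = -1*(-¼) = ¼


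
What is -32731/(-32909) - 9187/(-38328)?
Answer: 1556848751/1261336152 ≈ 1.2343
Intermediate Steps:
-32731/(-32909) - 9187/(-38328) = -32731*(-1/32909) - 9187*(-1/38328) = 32731/32909 + 9187/38328 = 1556848751/1261336152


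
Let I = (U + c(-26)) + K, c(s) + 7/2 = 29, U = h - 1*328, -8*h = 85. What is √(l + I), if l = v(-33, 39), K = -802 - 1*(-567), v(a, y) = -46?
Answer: 7*I*√194/4 ≈ 24.375*I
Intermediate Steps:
h = -85/8 (h = -⅛*85 = -85/8 ≈ -10.625)
U = -2709/8 (U = -85/8 - 1*328 = -85/8 - 328 = -2709/8 ≈ -338.63)
c(s) = 51/2 (c(s) = -7/2 + 29 = 51/2)
K = -235 (K = -802 + 567 = -235)
l = -46
I = -4385/8 (I = (-2709/8 + 51/2) - 235 = -2505/8 - 235 = -4385/8 ≈ -548.13)
√(l + I) = √(-46 - 4385/8) = √(-4753/8) = 7*I*√194/4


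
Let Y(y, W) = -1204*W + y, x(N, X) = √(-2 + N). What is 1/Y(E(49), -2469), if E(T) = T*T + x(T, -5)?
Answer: 2975077/8851083155882 - √47/8851083155882 ≈ 3.3613e-7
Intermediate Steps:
E(T) = T² + √(-2 + T) (E(T) = T*T + √(-2 + T) = T² + √(-2 + T))
Y(y, W) = y - 1204*W
1/Y(E(49), -2469) = 1/((49² + √(-2 + 49)) - 1204*(-2469)) = 1/((2401 + √47) + 2972676) = 1/(2975077 + √47)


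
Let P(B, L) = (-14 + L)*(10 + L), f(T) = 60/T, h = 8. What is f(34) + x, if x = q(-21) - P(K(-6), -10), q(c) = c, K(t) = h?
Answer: -327/17 ≈ -19.235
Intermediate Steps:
K(t) = 8
x = -21 (x = -21 - (-140 + (-10)**2 - 4*(-10)) = -21 - (-140 + 100 + 40) = -21 - 1*0 = -21 + 0 = -21)
f(34) + x = 60/34 - 21 = 60*(1/34) - 21 = 30/17 - 21 = -327/17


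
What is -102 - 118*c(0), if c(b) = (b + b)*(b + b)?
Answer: -102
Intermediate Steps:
c(b) = 4*b² (c(b) = (2*b)*(2*b) = 4*b²)
-102 - 118*c(0) = -102 - 472*0² = -102 - 472*0 = -102 - 118*0 = -102 + 0 = -102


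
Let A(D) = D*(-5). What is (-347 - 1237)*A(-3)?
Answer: -23760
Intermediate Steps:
A(D) = -5*D
(-347 - 1237)*A(-3) = (-347 - 1237)*(-5*(-3)) = -1584*15 = -23760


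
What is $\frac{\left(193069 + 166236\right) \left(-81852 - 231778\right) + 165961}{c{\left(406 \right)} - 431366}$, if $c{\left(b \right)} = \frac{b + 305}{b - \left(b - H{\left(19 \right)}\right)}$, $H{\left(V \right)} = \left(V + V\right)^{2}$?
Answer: $\frac{162722426756916}{622891793} \approx 2.6124 \cdot 10^{5}$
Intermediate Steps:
$H{\left(V \right)} = 4 V^{2}$ ($H{\left(V \right)} = \left(2 V\right)^{2} = 4 V^{2}$)
$c{\left(b \right)} = \frac{305}{1444} + \frac{b}{1444}$ ($c{\left(b \right)} = \frac{b + 305}{b - \left(-1444 + b\right)} = \frac{305 + b}{b - \left(-1444 + b\right)} = \frac{305 + b}{1444} = \left(305 + b\right) \frac{1}{1444} = \frac{305}{1444} + \frac{b}{1444}$)
$\frac{\left(193069 + 166236\right) \left(-81852 - 231778\right) + 165961}{c{\left(406 \right)} - 431366} = \frac{\left(193069 + 166236\right) \left(-81852 - 231778\right) + 165961}{\left(\frac{305}{1444} + \frac{1}{1444} \cdot 406\right) - 431366} = \frac{359305 \left(-313630\right) + 165961}{\left(\frac{305}{1444} + \frac{203}{722}\right) - 431366} = \frac{-112688827150 + 165961}{\frac{711}{1444} - 431366} = - \frac{112688661189}{- \frac{622891793}{1444}} = \left(-112688661189\right) \left(- \frac{1444}{622891793}\right) = \frac{162722426756916}{622891793}$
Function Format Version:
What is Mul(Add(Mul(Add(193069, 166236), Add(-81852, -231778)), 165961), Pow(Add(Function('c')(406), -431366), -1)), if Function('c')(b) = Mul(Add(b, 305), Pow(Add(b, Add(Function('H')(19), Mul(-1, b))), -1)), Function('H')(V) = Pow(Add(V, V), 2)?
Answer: Rational(162722426756916, 622891793) ≈ 2.6124e+5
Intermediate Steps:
Function('H')(V) = Mul(4, Pow(V, 2)) (Function('H')(V) = Pow(Mul(2, V), 2) = Mul(4, Pow(V, 2)))
Function('c')(b) = Add(Rational(305, 1444), Mul(Rational(1, 1444), b)) (Function('c')(b) = Mul(Add(b, 305), Pow(Add(b, Add(Mul(4, Pow(19, 2)), Mul(-1, b))), -1)) = Mul(Add(305, b), Pow(Add(b, Add(Mul(4, 361), Mul(-1, b))), -1)) = Mul(Add(305, b), Pow(Add(b, Add(1444, Mul(-1, b))), -1)) = Mul(Add(305, b), Pow(1444, -1)) = Mul(Add(305, b), Rational(1, 1444)) = Add(Rational(305, 1444), Mul(Rational(1, 1444), b)))
Mul(Add(Mul(Add(193069, 166236), Add(-81852, -231778)), 165961), Pow(Add(Function('c')(406), -431366), -1)) = Mul(Add(Mul(Add(193069, 166236), Add(-81852, -231778)), 165961), Pow(Add(Add(Rational(305, 1444), Mul(Rational(1, 1444), 406)), -431366), -1)) = Mul(Add(Mul(359305, -313630), 165961), Pow(Add(Add(Rational(305, 1444), Rational(203, 722)), -431366), -1)) = Mul(Add(-112688827150, 165961), Pow(Add(Rational(711, 1444), -431366), -1)) = Mul(-112688661189, Pow(Rational(-622891793, 1444), -1)) = Mul(-112688661189, Rational(-1444, 622891793)) = Rational(162722426756916, 622891793)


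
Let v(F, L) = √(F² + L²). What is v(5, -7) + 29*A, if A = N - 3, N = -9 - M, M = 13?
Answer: -725 + √74 ≈ -716.40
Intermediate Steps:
N = -22 (N = -9 - 1*13 = -9 - 13 = -22)
A = -25 (A = -22 - 3 = -25)
v(5, -7) + 29*A = √(5² + (-7)²) + 29*(-25) = √(25 + 49) - 725 = √74 - 725 = -725 + √74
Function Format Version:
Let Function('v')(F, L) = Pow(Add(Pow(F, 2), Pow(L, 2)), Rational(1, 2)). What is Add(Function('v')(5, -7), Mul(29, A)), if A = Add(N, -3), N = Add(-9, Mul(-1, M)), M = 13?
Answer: Add(-725, Pow(74, Rational(1, 2))) ≈ -716.40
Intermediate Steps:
N = -22 (N = Add(-9, Mul(-1, 13)) = Add(-9, -13) = -22)
A = -25 (A = Add(-22, -3) = -25)
Add(Function('v')(5, -7), Mul(29, A)) = Add(Pow(Add(Pow(5, 2), Pow(-7, 2)), Rational(1, 2)), Mul(29, -25)) = Add(Pow(Add(25, 49), Rational(1, 2)), -725) = Add(Pow(74, Rational(1, 2)), -725) = Add(-725, Pow(74, Rational(1, 2)))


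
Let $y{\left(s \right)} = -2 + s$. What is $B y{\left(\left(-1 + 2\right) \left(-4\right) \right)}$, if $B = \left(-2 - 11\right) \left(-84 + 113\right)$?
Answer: $2262$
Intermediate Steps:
$B = -377$ ($B = \left(-2 + \left(-28 + 17\right)\right) 29 = \left(-2 - 11\right) 29 = \left(-13\right) 29 = -377$)
$B y{\left(\left(-1 + 2\right) \left(-4\right) \right)} = - 377 \left(-2 + \left(-1 + 2\right) \left(-4\right)\right) = - 377 \left(-2 + 1 \left(-4\right)\right) = - 377 \left(-2 - 4\right) = \left(-377\right) \left(-6\right) = 2262$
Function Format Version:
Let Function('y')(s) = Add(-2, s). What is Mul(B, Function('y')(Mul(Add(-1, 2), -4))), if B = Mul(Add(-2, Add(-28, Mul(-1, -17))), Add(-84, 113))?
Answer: 2262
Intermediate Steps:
B = -377 (B = Mul(Add(-2, Add(-28, 17)), 29) = Mul(Add(-2, -11), 29) = Mul(-13, 29) = -377)
Mul(B, Function('y')(Mul(Add(-1, 2), -4))) = Mul(-377, Add(-2, Mul(Add(-1, 2), -4))) = Mul(-377, Add(-2, Mul(1, -4))) = Mul(-377, Add(-2, -4)) = Mul(-377, -6) = 2262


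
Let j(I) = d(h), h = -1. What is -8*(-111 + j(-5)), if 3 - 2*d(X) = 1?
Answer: 880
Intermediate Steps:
d(X) = 1 (d(X) = 3/2 - 1/2*1 = 3/2 - 1/2 = 1)
j(I) = 1
-8*(-111 + j(-5)) = -8*(-111 + 1) = -8*(-110) = 880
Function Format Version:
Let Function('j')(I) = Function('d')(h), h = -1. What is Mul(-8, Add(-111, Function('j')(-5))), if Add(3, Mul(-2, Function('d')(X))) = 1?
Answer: 880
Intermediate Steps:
Function('d')(X) = 1 (Function('d')(X) = Add(Rational(3, 2), Mul(Rational(-1, 2), 1)) = Add(Rational(3, 2), Rational(-1, 2)) = 1)
Function('j')(I) = 1
Mul(-8, Add(-111, Function('j')(-5))) = Mul(-8, Add(-111, 1)) = Mul(-8, -110) = 880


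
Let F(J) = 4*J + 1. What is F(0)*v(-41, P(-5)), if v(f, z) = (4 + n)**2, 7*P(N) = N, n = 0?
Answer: 16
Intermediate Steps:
P(N) = N/7
F(J) = 1 + 4*J
v(f, z) = 16 (v(f, z) = (4 + 0)**2 = 4**2 = 16)
F(0)*v(-41, P(-5)) = (1 + 4*0)*16 = (1 + 0)*16 = 1*16 = 16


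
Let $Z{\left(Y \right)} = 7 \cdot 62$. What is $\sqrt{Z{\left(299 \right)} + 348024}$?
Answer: $\sqrt{348458} \approx 590.3$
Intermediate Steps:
$Z{\left(Y \right)} = 434$
$\sqrt{Z{\left(299 \right)} + 348024} = \sqrt{434 + 348024} = \sqrt{348458}$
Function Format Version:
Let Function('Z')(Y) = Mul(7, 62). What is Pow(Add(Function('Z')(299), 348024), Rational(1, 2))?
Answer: Pow(348458, Rational(1, 2)) ≈ 590.30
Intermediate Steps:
Function('Z')(Y) = 434
Pow(Add(Function('Z')(299), 348024), Rational(1, 2)) = Pow(Add(434, 348024), Rational(1, 2)) = Pow(348458, Rational(1, 2))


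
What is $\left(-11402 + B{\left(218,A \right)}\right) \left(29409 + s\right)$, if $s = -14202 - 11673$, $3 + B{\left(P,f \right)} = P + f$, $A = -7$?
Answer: $-39559596$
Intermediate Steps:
$B{\left(P,f \right)} = -3 + P + f$ ($B{\left(P,f \right)} = -3 + \left(P + f\right) = -3 + P + f$)
$s = -25875$ ($s = -14202 - 11673 = -25875$)
$\left(-11402 + B{\left(218,A \right)}\right) \left(29409 + s\right) = \left(-11402 - -208\right) \left(29409 - 25875\right) = \left(-11402 + 208\right) 3534 = \left(-11194\right) 3534 = -39559596$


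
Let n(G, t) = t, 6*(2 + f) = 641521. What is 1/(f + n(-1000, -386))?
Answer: 6/639193 ≈ 9.3868e-6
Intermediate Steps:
f = 641509/6 (f = -2 + (⅙)*641521 = -2 + 641521/6 = 641509/6 ≈ 1.0692e+5)
1/(f + n(-1000, -386)) = 1/(641509/6 - 386) = 1/(639193/6) = 6/639193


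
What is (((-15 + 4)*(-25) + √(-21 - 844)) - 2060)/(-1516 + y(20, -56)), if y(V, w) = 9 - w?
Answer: 1785/1451 - I*√865/1451 ≈ 1.2302 - 0.020269*I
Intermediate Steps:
(((-15 + 4)*(-25) + √(-21 - 844)) - 2060)/(-1516 + y(20, -56)) = (((-15 + 4)*(-25) + √(-21 - 844)) - 2060)/(-1516 + (9 - 1*(-56))) = ((-11*(-25) + √(-865)) - 2060)/(-1516 + (9 + 56)) = ((275 + I*√865) - 2060)/(-1516 + 65) = (-1785 + I*√865)/(-1451) = (-1785 + I*√865)*(-1/1451) = 1785/1451 - I*√865/1451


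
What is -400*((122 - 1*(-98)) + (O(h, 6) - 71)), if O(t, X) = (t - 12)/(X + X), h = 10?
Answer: -178600/3 ≈ -59533.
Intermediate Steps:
O(t, X) = (-12 + t)/(2*X) (O(t, X) = (-12 + t)/((2*X)) = (-12 + t)*(1/(2*X)) = (-12 + t)/(2*X))
-400*((122 - 1*(-98)) + (O(h, 6) - 71)) = -400*((122 - 1*(-98)) + ((1/2)*(-12 + 10)/6 - 71)) = -400*((122 + 98) + ((1/2)*(1/6)*(-2) - 71)) = -400*(220 + (-1/6 - 71)) = -400*(220 - 427/6) = -400*893/6 = -178600/3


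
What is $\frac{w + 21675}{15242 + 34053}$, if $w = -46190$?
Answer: $- \frac{4903}{9859} \approx -0.49731$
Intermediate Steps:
$\frac{w + 21675}{15242 + 34053} = \frac{-46190 + 21675}{15242 + 34053} = - \frac{24515}{49295} = \left(-24515\right) \frac{1}{49295} = - \frac{4903}{9859}$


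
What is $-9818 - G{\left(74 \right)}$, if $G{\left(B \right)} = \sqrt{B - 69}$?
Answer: $-9818 - \sqrt{5} \approx -9820.2$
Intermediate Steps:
$G{\left(B \right)} = \sqrt{-69 + B}$
$-9818 - G{\left(74 \right)} = -9818 - \sqrt{-69 + 74} = -9818 - \sqrt{5}$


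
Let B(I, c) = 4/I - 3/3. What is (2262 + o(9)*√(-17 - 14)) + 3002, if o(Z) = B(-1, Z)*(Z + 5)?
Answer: 5264 - 70*I*√31 ≈ 5264.0 - 389.74*I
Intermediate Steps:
B(I, c) = -1 + 4/I (B(I, c) = 4/I - 3*⅓ = 4/I - 1 = -1 + 4/I)
o(Z) = -25 - 5*Z (o(Z) = ((4 - 1*(-1))/(-1))*(Z + 5) = (-(4 + 1))*(5 + Z) = (-1*5)*(5 + Z) = -5*(5 + Z) = -25 - 5*Z)
(2262 + o(9)*√(-17 - 14)) + 3002 = (2262 + (-25 - 5*9)*√(-17 - 14)) + 3002 = (2262 + (-25 - 45)*√(-31)) + 3002 = (2262 - 70*I*√31) + 3002 = 5264 - 70*I*√31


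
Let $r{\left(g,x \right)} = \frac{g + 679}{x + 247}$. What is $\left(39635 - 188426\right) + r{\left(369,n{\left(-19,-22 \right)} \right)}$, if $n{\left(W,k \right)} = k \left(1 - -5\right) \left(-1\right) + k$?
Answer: $- \frac{53117339}{357} \approx -1.4879 \cdot 10^{5}$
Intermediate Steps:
$n{\left(W,k \right)} = - 5 k$ ($n{\left(W,k \right)} = k \left(1 + 5\right) \left(-1\right) + k = k 6 \left(-1\right) + k = 6 k \left(-1\right) + k = - 6 k + k = - 5 k$)
$r{\left(g,x \right)} = \frac{679 + g}{247 + x}$
$\left(39635 - 188426\right) + r{\left(369,n{\left(-19,-22 \right)} \right)} = \left(39635 - 188426\right) + \frac{679 + 369}{247 - -110} = -148791 + \frac{1}{247 + 110} \cdot 1048 = -148791 + \frac{1}{357} \cdot 1048 = -148791 + \frac{1048}{357} = - \frac{53117339}{357}$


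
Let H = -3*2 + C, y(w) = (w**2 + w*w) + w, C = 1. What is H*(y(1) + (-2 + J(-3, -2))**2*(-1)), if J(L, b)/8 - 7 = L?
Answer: 4485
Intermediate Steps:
J(L, b) = 56 + 8*L
y(w) = w + 2*w**2 (y(w) = (w**2 + w**2) + w = 2*w**2 + w = w + 2*w**2)
H = -5 (H = -3*2 + 1 = -6 + 1 = -5)
H*(y(1) + (-2 + J(-3, -2))**2*(-1)) = -5*(1*(1 + 2*1) + (-2 + (56 + 8*(-3)))**2*(-1)) = -5*(1*(1 + 2) + (-2 + (56 - 24))**2*(-1)) = -5*(1*3 + (-2 + 32)**2*(-1)) = -5*(3 + 30**2*(-1)) = -5*(3 + 900*(-1)) = -5*(3 - 900) = -5*(-897) = 4485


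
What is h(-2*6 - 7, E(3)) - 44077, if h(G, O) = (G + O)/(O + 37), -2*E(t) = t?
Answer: -3129508/71 ≈ -44078.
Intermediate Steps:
E(t) = -t/2
h(G, O) = (G + O)/(37 + O)
h(-2*6 - 7, E(3)) - 44077 = ((-2*6 - 7) - 1/2*3)/(37 - 1/2*3) - 44077 = ((-12 - 7) - 3/2)/(37 - 3/2) - 44077 = (-19 - 3/2)/(71/2) - 44077 = (2/71)*(-41/2) - 44077 = -41/71 - 44077 = -3129508/71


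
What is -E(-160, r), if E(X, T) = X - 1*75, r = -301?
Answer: 235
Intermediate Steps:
E(X, T) = -75 + X (E(X, T) = X - 75 = -75 + X)
-E(-160, r) = -(-75 - 160) = -1*(-235) = 235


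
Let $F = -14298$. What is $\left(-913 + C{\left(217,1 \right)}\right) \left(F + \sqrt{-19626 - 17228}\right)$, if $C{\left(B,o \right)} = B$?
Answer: $9951408 - 696 i \sqrt{36854} \approx 9.9514 \cdot 10^{6} - 1.3361 \cdot 10^{5} i$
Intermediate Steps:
$\left(-913 + C{\left(217,1 \right)}\right) \left(F + \sqrt{-19626 - 17228}\right) = \left(-913 + 217\right) \left(-14298 + \sqrt{-19626 - 17228}\right) = - 696 \left(-14298 + \sqrt{-36854}\right) = - 696 \left(-14298 + i \sqrt{36854}\right) = 9951408 - 696 i \sqrt{36854}$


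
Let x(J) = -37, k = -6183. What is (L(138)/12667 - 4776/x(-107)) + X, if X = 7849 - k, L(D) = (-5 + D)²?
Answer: 6637655813/468679 ≈ 14162.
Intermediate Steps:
X = 14032 (X = 7849 - 1*(-6183) = 7849 + 6183 = 14032)
(L(138)/12667 - 4776/x(-107)) + X = ((-5 + 138)²/12667 - 4776/(-37)) + 14032 = (133²*(1/12667) - 4776*(-1/37)) + 14032 = (17689*(1/12667) + 4776/37) + 14032 = (17689/12667 + 4776/37) + 14032 = 61152085/468679 + 14032 = 6637655813/468679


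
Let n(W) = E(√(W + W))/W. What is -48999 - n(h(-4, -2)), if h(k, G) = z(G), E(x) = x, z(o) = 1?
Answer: -48999 - √2 ≈ -49000.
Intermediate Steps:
h(k, G) = 1
n(W) = √2/√W (n(W) = √(W + W)/W = √(2*W)/W = (√2*√W)/W = √2/√W)
-48999 - n(h(-4, -2)) = -48999 - √2/√1 = -48999 - √2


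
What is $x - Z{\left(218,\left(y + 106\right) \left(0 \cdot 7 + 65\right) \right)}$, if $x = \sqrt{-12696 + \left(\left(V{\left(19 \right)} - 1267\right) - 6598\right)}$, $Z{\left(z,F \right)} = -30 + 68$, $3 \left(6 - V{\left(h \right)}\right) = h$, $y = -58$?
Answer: $-38 + \frac{2 i \sqrt{46263}}{3} \approx -38.0 + 143.39 i$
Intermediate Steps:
$V{\left(h \right)} = 6 - \frac{h}{3}$
$Z{\left(z,F \right)} = 38$
$x = \frac{2 i \sqrt{46263}}{3}$ ($x = \sqrt{-12696 + \left(\left(\left(6 - \frac{19}{3}\right) - 1267\right) - 6598\right)} = \sqrt{-12696 - \frac{23596}{3}} = \sqrt{- \frac{61684}{3}} = \frac{2 i \sqrt{46263}}{3} \approx 143.39 i$)
$x - Z{\left(218,\left(y + 106\right) \left(0 \cdot 7 + 65\right) \right)} = \frac{2 i \sqrt{46263}}{3} - 38 = -38 + \frac{2 i \sqrt{46263}}{3}$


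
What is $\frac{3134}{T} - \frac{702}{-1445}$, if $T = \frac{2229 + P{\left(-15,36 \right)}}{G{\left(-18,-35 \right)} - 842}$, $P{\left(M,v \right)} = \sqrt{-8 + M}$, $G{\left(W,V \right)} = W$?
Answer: $- \frac{1084703016309}{897428810} + \frac{336905 i \sqrt{23}}{621058} \approx -1208.7 + 2.6016 i$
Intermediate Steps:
$T = - \frac{2229}{860} - \frac{i \sqrt{23}}{860}$ ($T = \frac{2229 + \sqrt{-8 - 15}}{-18 - 842} = \frac{2229 + \sqrt{-23}}{-860} = \left(2229 + i \sqrt{23}\right) \left(- \frac{1}{860}\right) = - \frac{2229}{860} - \frac{i \sqrt{23}}{860} \approx -2.5919 - 0.0055766 i$)
$\frac{3134}{T} - \frac{702}{-1445} = \frac{3134}{- \frac{2229}{860} - \frac{i \sqrt{23}}{860}} - \frac{702}{-1445} = \frac{3134}{- \frac{2229}{860} - \frac{i \sqrt{23}}{860}} - - \frac{702}{1445} = \frac{3134}{- \frac{2229}{860} - \frac{i \sqrt{23}}{860}} + \frac{702}{1445} = \frac{702}{1445} + \frac{3134}{- \frac{2229}{860} - \frac{i \sqrt{23}}{860}}$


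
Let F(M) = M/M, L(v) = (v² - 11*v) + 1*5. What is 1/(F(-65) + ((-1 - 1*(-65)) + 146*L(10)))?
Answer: -1/665 ≈ -0.0015038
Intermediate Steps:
L(v) = 5 + v² - 11*v (L(v) = (v² - 11*v) + 5 = 5 + v² - 11*v)
F(M) = 1
1/(F(-65) + ((-1 - 1*(-65)) + 146*L(10))) = 1/(1 + ((-1 - 1*(-65)) + 146*(5 + 10² - 11*10))) = 1/(1 + ((-1 + 65) + 146*(5 + 100 - 110))) = 1/(1 + (64 + 146*(-5))) = 1/(1 + (64 - 730)) = 1/(1 - 666) = 1/(-665) = -1/665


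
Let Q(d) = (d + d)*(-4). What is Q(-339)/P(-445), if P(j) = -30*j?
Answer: 452/2225 ≈ 0.20315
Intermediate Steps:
Q(d) = -8*d (Q(d) = (2*d)*(-4) = -8*d)
Q(-339)/P(-445) = (-8*(-339))/((-30*(-445))) = 2712/13350 = 2712*(1/13350) = 452/2225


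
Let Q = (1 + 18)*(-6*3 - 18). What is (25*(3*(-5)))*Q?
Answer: 256500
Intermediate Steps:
Q = -684 (Q = 19*(-18 - 18) = 19*(-36) = -684)
(25*(3*(-5)))*Q = (25*(3*(-5)))*(-684) = (25*(-15))*(-684) = -375*(-684) = 256500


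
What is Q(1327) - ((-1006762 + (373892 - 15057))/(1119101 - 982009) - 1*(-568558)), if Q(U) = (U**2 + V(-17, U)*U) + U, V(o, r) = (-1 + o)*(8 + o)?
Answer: 193118309751/137092 ≈ 1.4087e+6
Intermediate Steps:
Q(U) = U**2 + 163*U (Q(U) = (U**2 + (-8 + (-17)**2 + 7*(-17))*U) + U = (U**2 + (-8 + 289 - 119)*U) + U = (U**2 + 162*U) + U = U**2 + 163*U)
Q(1327) - ((-1006762 + (373892 - 15057))/(1119101 - 982009) - 1*(-568558)) = 1327*(163 + 1327) - ((-1006762 + (373892 - 15057))/(1119101 - 982009) - 1*(-568558)) = 1327*1490 - ((-1006762 + 358835)/137092 + 568558) = 1977230 - (-647927*1/137092 + 568558) = 1977230 - (-647927/137092 + 568558) = 1977230 - 1*77944105409/137092 = 1977230 - 77944105409/137092 = 193118309751/137092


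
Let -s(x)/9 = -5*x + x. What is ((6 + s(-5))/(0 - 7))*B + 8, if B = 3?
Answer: 578/7 ≈ 82.571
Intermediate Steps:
s(x) = 36*x (s(x) = -9*(-5*x + x) = -(-36)*x = 36*x)
((6 + s(-5))/(0 - 7))*B + 8 = ((6 + 36*(-5))/(0 - 7))*3 + 8 = ((6 - 180)/(-7))*3 + 8 = -174*(-1/7)*3 + 8 = (174/7)*3 + 8 = 522/7 + 8 = 578/7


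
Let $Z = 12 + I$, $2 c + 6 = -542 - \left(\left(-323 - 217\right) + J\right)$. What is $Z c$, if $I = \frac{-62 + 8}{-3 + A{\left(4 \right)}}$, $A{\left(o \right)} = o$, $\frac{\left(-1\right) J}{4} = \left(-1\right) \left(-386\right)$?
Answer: $-32256$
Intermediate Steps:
$J = -1544$ ($J = - 4 \left(\left(-1\right) \left(-386\right)\right) = \left(-4\right) 386 = -1544$)
$I = -54$ ($I = \frac{-62 + 8}{-3 + 4} = - \frac{54}{1} = \left(-54\right) 1 = -54$)
$c = 768$ ($c = -3 + \frac{-542 - \left(\left(-323 - 217\right) - 1544\right)}{2} = -3 + \frac{-542 - \left(-540 - 1544\right)}{2} = -3 + \frac{-542 - -2084}{2} = -3 + \frac{-542 + 2084}{2} = -3 + \frac{1}{2} \cdot 1542 = -3 + 771 = 768$)
$Z = -42$ ($Z = 12 - 54 = -42$)
$Z c = \left(-42\right) 768 = -32256$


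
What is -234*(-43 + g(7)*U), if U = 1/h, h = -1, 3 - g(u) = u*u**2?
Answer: -69498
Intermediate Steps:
g(u) = 3 - u**3 (g(u) = 3 - u*u**2 = 3 - u**3)
U = -1 (U = 1/(-1) = -1)
-234*(-43 + g(7)*U) = -234*(-43 + (3 - 1*7**3)*(-1)) = -234*(-43 + (3 - 1*343)*(-1)) = -234*(-43 + (3 - 343)*(-1)) = -234*(-43 - 340*(-1)) = -234*(-43 + 340) = -234*297 = -69498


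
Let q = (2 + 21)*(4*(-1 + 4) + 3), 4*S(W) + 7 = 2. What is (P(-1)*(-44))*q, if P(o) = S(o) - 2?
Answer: 49335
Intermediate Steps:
S(W) = -5/4 (S(W) = -7/4 + (¼)*2 = -7/4 + ½ = -5/4)
P(o) = -13/4 (P(o) = -5/4 - 2 = -13/4)
q = 345 (q = 23*(4*3 + 3) = 23*(12 + 3) = 23*15 = 345)
(P(-1)*(-44))*q = -13/4*(-44)*345 = 143*345 = 49335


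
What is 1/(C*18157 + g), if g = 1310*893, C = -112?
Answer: -1/863754 ≈ -1.1577e-6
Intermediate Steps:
g = 1169830
1/(C*18157 + g) = 1/(-112*18157 + 1169830) = 1/(-2033584 + 1169830) = 1/(-863754) = -1/863754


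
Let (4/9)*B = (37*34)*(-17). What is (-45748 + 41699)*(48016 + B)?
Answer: 830045/2 ≈ 4.1502e+5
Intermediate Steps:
B = -96237/2 (B = 9*((37*34)*(-17))/4 = 9*(1258*(-17))/4 = (9/4)*(-21386) = -96237/2 ≈ -48119.)
(-45748 + 41699)*(48016 + B) = (-45748 + 41699)*(48016 - 96237/2) = -4049*(-205/2) = 830045/2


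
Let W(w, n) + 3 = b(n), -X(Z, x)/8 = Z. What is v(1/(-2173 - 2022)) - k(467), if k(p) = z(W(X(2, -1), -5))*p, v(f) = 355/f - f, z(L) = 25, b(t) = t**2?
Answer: -6296275499/4195 ≈ -1.5009e+6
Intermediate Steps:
X(Z, x) = -8*Z
W(w, n) = -3 + n**2
v(f) = -f + 355/f
k(p) = 25*p
v(1/(-2173 - 2022)) - k(467) = (-1/(-2173 - 2022) + 355/(1/(-2173 - 2022))) - 25*467 = (-1/(-4195) + 355/(1/(-4195))) - 1*11675 = (-1*(-1/4195) + 355/(-1/4195)) - 11675 = (1/4195 + 355*(-4195)) - 11675 = (1/4195 - 1489225) - 11675 = -6247298874/4195 - 11675 = -6296275499/4195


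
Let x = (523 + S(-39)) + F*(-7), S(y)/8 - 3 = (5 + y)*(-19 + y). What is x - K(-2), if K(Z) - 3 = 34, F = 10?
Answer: 16216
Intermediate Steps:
K(Z) = 37 (K(Z) = 3 + 34 = 37)
S(y) = 24 + 8*(-19 + y)*(5 + y) (S(y) = 24 + 8*((5 + y)*(-19 + y)) = 24 + 8*((-19 + y)*(5 + y)) = 24 + 8*(-19 + y)*(5 + y))
x = 16253 (x = (523 + (-736 - 112*(-39) + 8*(-39)²)) + 10*(-7) = (523 + (-736 + 4368 + 8*1521)) - 70 = (523 + (-736 + 4368 + 12168)) - 70 = (523 + 15800) - 70 = 16323 - 70 = 16253)
x - K(-2) = 16253 - 1*37 = 16253 - 37 = 16216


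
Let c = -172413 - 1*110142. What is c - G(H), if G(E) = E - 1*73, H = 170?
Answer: -282652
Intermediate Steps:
G(E) = -73 + E (G(E) = E - 73 = -73 + E)
c = -282555 (c = -172413 - 110142 = -282555)
c - G(H) = -282555 - (-73 + 170) = -282555 - 1*97 = -282555 - 97 = -282652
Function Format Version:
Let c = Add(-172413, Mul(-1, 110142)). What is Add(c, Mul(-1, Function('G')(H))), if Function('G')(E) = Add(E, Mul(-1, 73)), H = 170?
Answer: -282652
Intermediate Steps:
Function('G')(E) = Add(-73, E) (Function('G')(E) = Add(E, -73) = Add(-73, E))
c = -282555 (c = Add(-172413, -110142) = -282555)
Add(c, Mul(-1, Function('G')(H))) = Add(-282555, Mul(-1, Add(-73, 170))) = Add(-282555, Mul(-1, 97)) = Add(-282555, -97) = -282652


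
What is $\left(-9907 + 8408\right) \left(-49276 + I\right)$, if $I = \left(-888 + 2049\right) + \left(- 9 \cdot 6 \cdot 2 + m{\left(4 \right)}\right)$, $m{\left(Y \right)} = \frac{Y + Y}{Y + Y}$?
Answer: $72284778$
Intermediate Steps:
$m{\left(Y \right)} = 1$ ($m{\left(Y \right)} = \frac{2 Y}{2 Y} = 2 Y \frac{1}{2 Y} = 1$)
$I = 1054$ ($I = \left(-888 + 2049\right) + \left(- 9 \cdot 6 \cdot 2 + 1\right) = 1161 + \left(\left(-9\right) 12 + 1\right) = 1161 + \left(-108 + 1\right) = 1161 - 107 = 1054$)
$\left(-9907 + 8408\right) \left(-49276 + I\right) = \left(-9907 + 8408\right) \left(-49276 + 1054\right) = \left(-1499\right) \left(-48222\right) = 72284778$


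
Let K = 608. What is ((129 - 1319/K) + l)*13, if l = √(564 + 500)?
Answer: 1002469/608 + 26*√266 ≈ 2072.8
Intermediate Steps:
l = 2*√266 (l = √1064 = 2*√266 ≈ 32.619)
((129 - 1319/K) + l)*13 = ((129 - 1319/608) + 2*√266)*13 = (77113/608 + 2*√266)*13 = 1002469/608 + 26*√266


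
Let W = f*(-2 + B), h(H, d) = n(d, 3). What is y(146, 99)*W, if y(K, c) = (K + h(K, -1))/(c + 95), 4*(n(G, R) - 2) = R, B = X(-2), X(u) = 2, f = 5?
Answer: 0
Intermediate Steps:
B = 2
n(G, R) = 2 + R/4
h(H, d) = 11/4 (h(H, d) = 2 + (¼)*3 = 2 + ¾ = 11/4)
y(K, c) = (11/4 + K)/(95 + c) (y(K, c) = (K + 11/4)/(c + 95) = (11/4 + K)/(95 + c))
W = 0 (W = 5*(-2 + 2) = 5*0 = 0)
y(146, 99)*W = ((11/4 + 146)/(95 + 99))*0 = ((595/4)/194)*0 = ((1/194)*(595/4))*0 = (595/776)*0 = 0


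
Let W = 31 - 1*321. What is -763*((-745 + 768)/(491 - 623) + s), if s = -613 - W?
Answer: 32548817/132 ≈ 2.4658e+5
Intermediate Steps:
W = -290 (W = 31 - 321 = -290)
s = -323 (s = -613 - 1*(-290) = -613 + 290 = -323)
-763*((-745 + 768)/(491 - 623) + s) = -763*((-745 + 768)/(491 - 623) - 323) = -763*(23/(-132) - 323) = -763*(23*(-1/132) - 323) = -763*(-23/132 - 323) = -763*(-42659/132) = 32548817/132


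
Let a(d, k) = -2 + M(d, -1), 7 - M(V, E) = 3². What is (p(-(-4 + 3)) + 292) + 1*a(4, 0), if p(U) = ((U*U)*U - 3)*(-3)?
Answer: 294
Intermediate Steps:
M(V, E) = -2 (M(V, E) = 7 - 1*3² = 7 - 1*9 = 7 - 9 = -2)
a(d, k) = -4 (a(d, k) = -2 - 2 = -4)
p(U) = 9 - 3*U³ (p(U) = (U²*U - 3)*(-3) = (U³ - 3)*(-3) = (-3 + U³)*(-3) = 9 - 3*U³)
(p(-(-4 + 3)) + 292) + 1*a(4, 0) = ((9 - 3*(-(-4 + 3)³)) + 292) + 1*(-4) = ((9 - 3*(-1*(-1))³) + 292) - 4 = ((9 - 3*1³) + 292) - 4 = ((9 - 3*1) + 292) - 4 = ((9 - 3) + 292) - 4 = (6 + 292) - 4 = 298 - 4 = 294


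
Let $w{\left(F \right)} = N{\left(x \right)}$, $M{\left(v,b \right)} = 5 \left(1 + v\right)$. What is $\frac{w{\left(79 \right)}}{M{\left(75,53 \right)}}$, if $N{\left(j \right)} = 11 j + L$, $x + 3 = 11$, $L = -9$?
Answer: $\frac{79}{380} \approx 0.20789$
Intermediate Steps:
$x = 8$ ($x = -3 + 11 = 8$)
$N{\left(j \right)} = -9 + 11 j$ ($N{\left(j \right)} = 11 j - 9 = -9 + 11 j$)
$M{\left(v,b \right)} = 5 + 5 v$
$w{\left(F \right)} = 79$ ($w{\left(F \right)} = -9 + 11 \cdot 8 = -9 + 88 = 79$)
$\frac{w{\left(79 \right)}}{M{\left(75,53 \right)}} = \frac{79}{5 + 5 \cdot 75} = \frac{79}{5 + 375} = \frac{79}{380}$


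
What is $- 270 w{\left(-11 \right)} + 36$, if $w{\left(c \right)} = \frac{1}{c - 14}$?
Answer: $\frac{234}{5} \approx 46.8$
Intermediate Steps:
$w{\left(c \right)} = \frac{1}{-14 + c}$
$- 270 w{\left(-11 \right)} + 36 = - \frac{270}{-14 - 11} + 36 = - \frac{270}{-25} + 36 = \left(-270\right) \left(- \frac{1}{25}\right) + 36 = \frac{54}{5} + 36 = \frac{234}{5}$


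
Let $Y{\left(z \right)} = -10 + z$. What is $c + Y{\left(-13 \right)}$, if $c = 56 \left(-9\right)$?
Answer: $-527$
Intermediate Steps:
$c = -504$
$c + Y{\left(-13 \right)} = -504 - 23 = -527$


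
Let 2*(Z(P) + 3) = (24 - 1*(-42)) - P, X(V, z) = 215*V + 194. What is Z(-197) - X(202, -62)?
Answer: -86991/2 ≈ -43496.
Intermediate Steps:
X(V, z) = 194 + 215*V
Z(P) = 30 - P/2 (Z(P) = -3 + ((24 - 1*(-42)) - P)/2 = -3 + ((24 + 42) - P)/2 = -3 + (66 - P)/2 = -3 + (33 - P/2) = 30 - P/2)
Z(-197) - X(202, -62) = (30 - ½*(-197)) - (194 + 215*202) = (30 + 197/2) - (194 + 43430) = 257/2 - 1*43624 = 257/2 - 43624 = -86991/2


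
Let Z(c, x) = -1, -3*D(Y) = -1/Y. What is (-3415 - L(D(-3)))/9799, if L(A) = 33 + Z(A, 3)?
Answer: -3447/9799 ≈ -0.35177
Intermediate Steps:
D(Y) = 1/(3*Y) (D(Y) = -(-1)/(3*Y) = 1/(3*Y))
L(A) = 32 (L(A) = 33 - 1 = 32)
(-3415 - L(D(-3)))/9799 = (-3415 - 1*32)/9799 = (-3415 - 32)*(1/9799) = -3447*1/9799 = -3447/9799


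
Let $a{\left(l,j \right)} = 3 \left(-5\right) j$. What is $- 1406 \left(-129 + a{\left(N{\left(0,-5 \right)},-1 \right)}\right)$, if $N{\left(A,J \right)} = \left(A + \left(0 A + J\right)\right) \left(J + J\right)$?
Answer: $160284$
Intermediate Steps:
$N{\left(A,J \right)} = 2 J \left(A + J\right)$ ($N{\left(A,J \right)} = \left(A + \left(0 + J\right)\right) 2 J = \left(A + J\right) 2 J = 2 J \left(A + J\right)$)
$a{\left(l,j \right)} = - 15 j$
$- 1406 \left(-129 + a{\left(N{\left(0,-5 \right)},-1 \right)}\right) = - 1406 \left(-129 - -15\right) = - 1406 \left(-129 + 15\right) = \left(-1406\right) \left(-114\right) = 160284$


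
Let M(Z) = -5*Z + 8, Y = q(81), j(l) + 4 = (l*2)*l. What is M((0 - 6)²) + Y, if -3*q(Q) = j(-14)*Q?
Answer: -10648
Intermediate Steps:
j(l) = -4 + 2*l² (j(l) = -4 + (l*2)*l = -4 + (2*l)*l = -4 + 2*l²)
q(Q) = -388*Q/3 (q(Q) = -(-4 + 2*(-14)²)*Q/3 = -(-4 + 2*196)*Q/3 = -(-4 + 392)*Q/3 = -388*Q/3)
Y = -10476 (Y = -388/3*81 = -10476)
M(Z) = 8 - 5*Z
M((0 - 6)²) + Y = (8 - 5*(0 - 6)²) - 10476 = (8 - 5*(-6)²) - 10476 = (8 - 5*36) - 10476 = (8 - 180) - 10476 = -172 - 10476 = -10648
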